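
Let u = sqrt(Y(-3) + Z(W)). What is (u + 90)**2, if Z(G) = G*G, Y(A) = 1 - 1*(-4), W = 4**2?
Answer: 8361 + 540*sqrt(29) ≈ 11269.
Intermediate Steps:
W = 16
Y(A) = 5 (Y(A) = 1 + 4 = 5)
Z(G) = G**2
u = 3*sqrt(29) (u = sqrt(5 + 16**2) = sqrt(5 + 256) = sqrt(261) = 3*sqrt(29) ≈ 16.155)
(u + 90)**2 = (3*sqrt(29) + 90)**2 = (90 + 3*sqrt(29))**2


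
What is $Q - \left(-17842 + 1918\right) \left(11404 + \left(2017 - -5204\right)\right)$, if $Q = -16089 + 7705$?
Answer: $296576116$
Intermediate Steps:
$Q = -8384$
$Q - \left(-17842 + 1918\right) \left(11404 + \left(2017 - -5204\right)\right) = -8384 - \left(-17842 + 1918\right) \left(11404 + \left(2017 - -5204\right)\right) = -8384 - - 15924 \left(11404 + \left(2017 + 5204\right)\right) = -8384 - - 15924 \left(11404 + 7221\right) = -8384 - \left(-15924\right) 18625 = -8384 - -296584500 = -8384 + 296584500 = 296576116$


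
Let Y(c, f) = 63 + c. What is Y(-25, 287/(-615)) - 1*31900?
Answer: -31862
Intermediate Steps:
Y(-25, 287/(-615)) - 1*31900 = (63 - 25) - 1*31900 = 38 - 31900 = -31862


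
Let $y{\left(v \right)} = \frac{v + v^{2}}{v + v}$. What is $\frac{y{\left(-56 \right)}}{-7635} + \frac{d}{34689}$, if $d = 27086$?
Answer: $\frac{27700741}{35313402} \approx 0.78443$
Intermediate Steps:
$y{\left(v \right)} = \frac{v + v^{2}}{2 v}$
$\frac{y{\left(-56 \right)}}{-7635} + \frac{d}{34689} = \frac{\frac{1}{2} + \frac{1}{2} \left(-56\right)}{-7635} + \frac{27086}{34689} = \left(\frac{1}{2} - 28\right) \left(- \frac{1}{7635}\right) + 27086 \cdot \frac{1}{34689} = \left(- \frac{55}{2}\right) \left(- \frac{1}{7635}\right) + \frac{27086}{34689} = \frac{11}{3054} + \frac{27086}{34689} = \frac{27700741}{35313402}$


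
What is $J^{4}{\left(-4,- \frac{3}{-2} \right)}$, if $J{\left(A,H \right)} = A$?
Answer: $256$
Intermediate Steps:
$J^{4}{\left(-4,- \frac{3}{-2} \right)} = \left(-4\right)^{4} = 256$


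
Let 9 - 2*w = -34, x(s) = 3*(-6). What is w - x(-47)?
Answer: 79/2 ≈ 39.500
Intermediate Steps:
x(s) = -18
w = 43/2 (w = 9/2 - 1/2*(-34) = 9/2 + 17 = 43/2 ≈ 21.500)
w - x(-47) = 43/2 - 1*(-18) = 43/2 + 18 = 79/2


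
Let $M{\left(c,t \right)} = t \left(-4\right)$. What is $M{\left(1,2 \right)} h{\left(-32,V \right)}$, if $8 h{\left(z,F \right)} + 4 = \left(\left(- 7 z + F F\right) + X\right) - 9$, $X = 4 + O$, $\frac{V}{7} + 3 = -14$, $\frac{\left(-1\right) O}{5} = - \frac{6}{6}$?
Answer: $-14381$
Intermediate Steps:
$O = 5$ ($O = - 5 \left(- \frac{6}{6}\right) = - 5 \left(\left(-6\right) \frac{1}{6}\right) = \left(-5\right) \left(-1\right) = 5$)
$V = -119$ ($V = -21 + 7 \left(-14\right) = -21 - 98 = -119$)
$M{\left(c,t \right)} = - 4 t$
$X = 9$ ($X = 4 + 5 = 9$)
$h{\left(z,F \right)} = - \frac{1}{2} - \frac{7 z}{8} + \frac{F^{2}}{8}$ ($h{\left(z,F \right)} = - \frac{1}{2} + \frac{\left(\left(- 7 z + F F\right) + 9\right) - 9}{8} = - \frac{1}{2} + \frac{\left(\left(- 7 z + F^{2}\right) + 9\right) - 9}{8} = - \frac{1}{2} + \frac{\left(\left(F^{2} - 7 z\right) + 9\right) - 9}{8} = - \frac{1}{2} + \frac{\left(9 + F^{2} - 7 z\right) - 9}{8} = - \frac{1}{2} + \frac{F^{2} - 7 z}{8} = - \frac{1}{2} + \left(- \frac{7 z}{8} + \frac{F^{2}}{8}\right) = - \frac{1}{2} - \frac{7 z}{8} + \frac{F^{2}}{8}$)
$M{\left(1,2 \right)} h{\left(-32,V \right)} = \left(-4\right) 2 \left(- \frac{1}{2} - -28 + \frac{\left(-119\right)^{2}}{8}\right) = - 8 \left(- \frac{1}{2} + 28 + \frac{1}{8} \cdot 14161\right) = - 8 \left(- \frac{1}{2} + 28 + \frac{14161}{8}\right) = \left(-8\right) \frac{14381}{8} = -14381$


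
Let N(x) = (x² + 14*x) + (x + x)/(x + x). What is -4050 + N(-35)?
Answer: -3314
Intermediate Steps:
N(x) = 1 + x² + 14*x (N(x) = (x² + 14*x) + (2*x)/((2*x)) = (x² + 14*x) + (2*x)*(1/(2*x)) = (x² + 14*x) + 1 = 1 + x² + 14*x)
-4050 + N(-35) = -4050 + (1 + (-35)² + 14*(-35)) = -4050 + (1 + 1225 - 490) = -4050 + 736 = -3314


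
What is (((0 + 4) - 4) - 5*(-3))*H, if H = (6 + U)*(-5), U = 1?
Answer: -525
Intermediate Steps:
H = -35 (H = (6 + 1)*(-5) = 7*(-5) = -35)
(((0 + 4) - 4) - 5*(-3))*H = (((0 + 4) - 4) - 5*(-3))*(-35) = ((4 - 4) + 15)*(-35) = (0 + 15)*(-35) = 15*(-35) = -525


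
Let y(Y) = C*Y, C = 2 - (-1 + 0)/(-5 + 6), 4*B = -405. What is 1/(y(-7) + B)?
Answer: -4/489 ≈ -0.0081800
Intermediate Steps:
B = -405/4 (B = (¼)*(-405) = -405/4 ≈ -101.25)
C = 3 (C = 2 - (-1)/1 = 2 - (-1) = 2 - 1*(-1) = 2 + 1 = 3)
y(Y) = 3*Y
1/(y(-7) + B) = 1/(3*(-7) - 405/4) = 1/(-21 - 405/4) = 1/(-489/4) = -4/489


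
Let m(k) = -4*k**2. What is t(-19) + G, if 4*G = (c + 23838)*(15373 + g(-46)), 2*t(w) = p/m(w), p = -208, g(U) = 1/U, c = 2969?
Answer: 6843389534123/66424 ≈ 1.0303e+8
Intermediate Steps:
t(w) = 26/w**2 (t(w) = (-208*(-1/(4*w**2)))/2 = (-(-52)/w**2)/2 = (52/w**2)/2 = 26/w**2)
G = 18956757699/184 (G = ((2969 + 23838)*(15373 + 1/(-46)))/4 = (26807*(15373 - 1/46))/4 = (26807*(707157/46))/4 = (1/4)*(18956757699/46) = 18956757699/184 ≈ 1.0303e+8)
t(-19) + G = 26/(-19)**2 + 18956757699/184 = 26*(1/361) + 18956757699/184 = 26/361 + 18956757699/184 = 6843389534123/66424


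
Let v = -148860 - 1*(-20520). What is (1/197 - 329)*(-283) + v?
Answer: -6941184/197 ≈ -35234.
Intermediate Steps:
v = -128340 (v = -148860 + 20520 = -128340)
(1/197 - 329)*(-283) + v = (1/197 - 329)*(-283) - 128340 = -64812/197*(-283) - 128340 = 18341796/197 - 128340 = -6941184/197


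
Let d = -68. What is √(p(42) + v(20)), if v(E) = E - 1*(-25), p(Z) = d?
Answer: I*√23 ≈ 4.7958*I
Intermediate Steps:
p(Z) = -68
v(E) = 25 + E (v(E) = E + 25 = 25 + E)
√(p(42) + v(20)) = √(-68 + (25 + 20)) = √(-68 + 45) = √(-23) = I*√23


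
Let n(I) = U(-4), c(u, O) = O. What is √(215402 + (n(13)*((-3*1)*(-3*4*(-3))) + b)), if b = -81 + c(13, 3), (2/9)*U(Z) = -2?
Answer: 2*√54074 ≈ 465.08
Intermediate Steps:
U(Z) = -9 (U(Z) = (9/2)*(-2) = -9)
n(I) = -9
b = -78 (b = -81 + 3 = -78)
√(215402 + (n(13)*((-3*1)*(-3*4*(-3))) + b)) = √(215402 + (-9*(-3*1)*-3*4*(-3) - 78)) = √(215402 + (-(-27)*(-12*(-3)) - 78)) = √(215402 + (-(-27)*36 - 78)) = √(215402 + (-9*(-108) - 78)) = √(215402 + (972 - 78)) = √(215402 + 894) = √216296 = 2*√54074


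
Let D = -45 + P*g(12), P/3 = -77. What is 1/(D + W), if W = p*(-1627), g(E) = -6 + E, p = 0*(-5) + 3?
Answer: -1/6312 ≈ -0.00015843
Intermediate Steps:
P = -231 (P = 3*(-77) = -231)
p = 3 (p = 0 + 3 = 3)
W = -4881 (W = 3*(-1627) = -4881)
D = -1431 (D = -45 - 231*(-6 + 12) = -45 - 231*6 = -45 - 1386 = -1431)
1/(D + W) = 1/(-1431 - 4881) = 1/(-6312) = -1/6312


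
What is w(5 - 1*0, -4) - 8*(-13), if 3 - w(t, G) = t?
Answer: 102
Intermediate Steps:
w(t, G) = 3 - t
w(5 - 1*0, -4) - 8*(-13) = (3 - (5 - 1*0)) - 8*(-13) = (3 - (5 + 0)) + 104 = (3 - 1*5) + 104 = (3 - 5) + 104 = -2 + 104 = 102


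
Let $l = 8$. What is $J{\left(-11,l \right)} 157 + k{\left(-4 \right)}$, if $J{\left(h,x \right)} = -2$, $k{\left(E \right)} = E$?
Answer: $-318$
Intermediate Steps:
$J{\left(-11,l \right)} 157 + k{\left(-4 \right)} = \left(-2\right) 157 - 4 = -314 - 4 = -318$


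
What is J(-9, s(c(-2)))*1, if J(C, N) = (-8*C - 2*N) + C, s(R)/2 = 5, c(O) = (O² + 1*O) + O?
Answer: 43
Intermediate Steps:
c(O) = O² + 2*O (c(O) = (O² + O) + O = (O + O²) + O = O² + 2*O)
s(R) = 10 (s(R) = 2*5 = 10)
J(C, N) = -7*C - 2*N
J(-9, s(c(-2)))*1 = (-7*(-9) - 2*10)*1 = (63 - 20)*1 = 43*1 = 43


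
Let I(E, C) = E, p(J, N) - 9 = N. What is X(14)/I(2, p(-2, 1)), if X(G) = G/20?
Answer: 7/20 ≈ 0.35000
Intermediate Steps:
p(J, N) = 9 + N
X(G) = G/20 (X(G) = G*(1/20) = G/20)
X(14)/I(2, p(-2, 1)) = ((1/20)*14)/2 = (7/10)*(½) = 7/20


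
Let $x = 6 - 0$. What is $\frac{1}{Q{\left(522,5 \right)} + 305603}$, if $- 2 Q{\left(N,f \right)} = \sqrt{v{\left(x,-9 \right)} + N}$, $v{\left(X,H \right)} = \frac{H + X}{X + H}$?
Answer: $\frac{1222412}{373572773913} + \frac{2 \sqrt{523}}{373572773913} \approx 3.2723 \cdot 10^{-6}$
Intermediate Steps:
$x = 6$ ($x = 6 + 0 = 6$)
$v{\left(X,H \right)} = 1$ ($v{\left(X,H \right)} = \frac{H + X}{H + X} = 1$)
$Q{\left(N,f \right)} = - \frac{\sqrt{1 + N}}{2}$
$\frac{1}{Q{\left(522,5 \right)} + 305603} = \frac{1}{- \frac{\sqrt{1 + 522}}{2} + 305603} = \frac{1}{- \frac{\sqrt{523}}{2} + 305603} = \frac{1}{305603 - \frac{\sqrt{523}}{2}}$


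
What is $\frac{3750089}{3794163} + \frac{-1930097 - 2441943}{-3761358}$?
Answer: $\frac{176400342893}{82018421571} \approx 2.1507$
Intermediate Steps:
$\frac{3750089}{3794163} + \frac{-1930097 - 2441943}{-3761358} = 3750089 \cdot \frac{1}{3794163} + \left(-1930097 - 2441943\right) \left(- \frac{1}{3761358}\right) = \frac{3750089}{3794163} - - \frac{75380}{64851} = \frac{3750089}{3794163} + \frac{75380}{64851} = \frac{176400342893}{82018421571}$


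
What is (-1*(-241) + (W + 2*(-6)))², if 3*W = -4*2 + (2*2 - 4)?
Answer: 461041/9 ≈ 51227.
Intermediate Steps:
W = -8/3 (W = (-4*2 + (2*2 - 4))/3 = (-8 + (4 - 4))/3 = (-8 + 0)/3 = (⅓)*(-8) = -8/3 ≈ -2.6667)
(-1*(-241) + (W + 2*(-6)))² = (-1*(-241) + (-8/3 + 2*(-6)))² = (241 + (-8/3 - 12))² = (241 - 44/3)² = (679/3)² = 461041/9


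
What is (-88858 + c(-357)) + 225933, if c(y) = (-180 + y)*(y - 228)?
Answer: 451220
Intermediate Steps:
c(y) = (-228 + y)*(-180 + y) (c(y) = (-180 + y)*(-228 + y) = (-228 + y)*(-180 + y))
(-88858 + c(-357)) + 225933 = (-88858 + (41040 + (-357)**2 - 408*(-357))) + 225933 = (-88858 + (41040 + 127449 + 145656)) + 225933 = (-88858 + 314145) + 225933 = 225287 + 225933 = 451220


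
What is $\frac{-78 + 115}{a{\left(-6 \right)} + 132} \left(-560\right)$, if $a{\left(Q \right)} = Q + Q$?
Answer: $- \frac{518}{3} \approx -172.67$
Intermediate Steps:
$a{\left(Q \right)} = 2 Q$
$\frac{-78 + 115}{a{\left(-6 \right)} + 132} \left(-560\right) = \frac{-78 + 115}{2 \left(-6\right) + 132} \left(-560\right) = \frac{37}{-12 + 132} \left(-560\right) = \frac{37}{120} \left(-560\right) = - \frac{518}{3}$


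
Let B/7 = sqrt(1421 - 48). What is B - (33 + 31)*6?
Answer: -384 + 7*sqrt(1373) ≈ -124.62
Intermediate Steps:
B = 7*sqrt(1373) (B = 7*sqrt(1421 - 48) = 7*sqrt(1373) ≈ 259.38)
B - (33 + 31)*6 = 7*sqrt(1373) - (33 + 31)*6 = 7*sqrt(1373) - 64*6 = 7*sqrt(1373) - 1*384 = 7*sqrt(1373) - 384 = -384 + 7*sqrt(1373)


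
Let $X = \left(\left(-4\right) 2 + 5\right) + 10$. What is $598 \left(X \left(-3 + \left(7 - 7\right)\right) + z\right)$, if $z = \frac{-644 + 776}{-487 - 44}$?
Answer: $- \frac{2249078}{177} \approx -12707.0$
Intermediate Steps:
$X = 7$ ($X = \left(-8 + 5\right) + 10 = -3 + 10 = 7$)
$z = - \frac{44}{177}$ ($z = \frac{132}{-531} = 132 \left(- \frac{1}{531}\right) = - \frac{44}{177} \approx -0.24859$)
$598 \left(X \left(-3 + \left(7 - 7\right)\right) + z\right) = 598 \left(7 \left(-3 + \left(7 - 7\right)\right) - \frac{44}{177}\right) = 598 \left(7 \left(-3 + 0\right) - \frac{44}{177}\right) = 598 \left(7 \left(-3\right) - \frac{44}{177}\right) = 598 \left(-21 - \frac{44}{177}\right) = 598 \left(- \frac{3761}{177}\right) = - \frac{2249078}{177}$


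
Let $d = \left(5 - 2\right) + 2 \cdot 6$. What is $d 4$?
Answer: $60$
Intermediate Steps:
$d = 15$ ($d = \left(5 - 2\right) + 12 = 3 + 12 = 15$)
$d 4 = 15 \cdot 4 = 60$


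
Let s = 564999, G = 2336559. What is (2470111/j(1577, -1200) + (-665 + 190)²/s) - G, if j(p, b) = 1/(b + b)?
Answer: -3350784741006416/564999 ≈ -5.9306e+9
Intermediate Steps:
j(p, b) = 1/(2*b)
(2470111/j(1577, -1200) + (-665 + 190)²/s) - G = (2470111/(((½)/(-1200))) + (-665 + 190)²/564999) - 1*2336559 = (2470111/(((½)*(-1/1200))) + (-475)²*(1/564999)) - 2336559 = (2470111/(-1/2400) + 225625*(1/564999)) - 2336559 = (2470111*(-2400) + 225625/564999) - 2336559 = (-5928266400 + 225625/564999) - 2336559 = -3349464587507975/564999 - 2336559 = -3350784741006416/564999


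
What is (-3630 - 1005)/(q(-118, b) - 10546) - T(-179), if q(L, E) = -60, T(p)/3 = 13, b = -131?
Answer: -408999/10606 ≈ -38.563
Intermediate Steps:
T(p) = 39 (T(p) = 3*13 = 39)
(-3630 - 1005)/(q(-118, b) - 10546) - T(-179) = (-3630 - 1005)/(-60 - 10546) - 1*39 = -4635/(-10606) - 39 = -4635*(-1/10606) - 39 = 4635/10606 - 39 = -408999/10606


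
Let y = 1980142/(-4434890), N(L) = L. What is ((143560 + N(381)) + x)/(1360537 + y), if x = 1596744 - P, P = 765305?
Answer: 1081425752050/1508457488947 ≈ 0.71691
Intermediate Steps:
y = -990071/2217445 (y = 1980142*(-1/4434890) = -990071/2217445 ≈ -0.44649)
x = 831439 (x = 1596744 - 1*765305 = 1596744 - 765305 = 831439)
((143560 + N(381)) + x)/(1360537 + y) = ((143560 + 381) + 831439)/(1360537 - 990071/2217445) = (143941 + 831439)/(3016914977894/2217445) = 975380*(2217445/3016914977894) = 1081425752050/1508457488947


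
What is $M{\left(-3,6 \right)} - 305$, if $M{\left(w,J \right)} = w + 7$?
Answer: $-301$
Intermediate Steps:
$M{\left(w,J \right)} = 7 + w$
$M{\left(-3,6 \right)} - 305 = \left(7 - 3\right) - 305 = 4 - 305 = -301$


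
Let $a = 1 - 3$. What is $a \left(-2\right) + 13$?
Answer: $17$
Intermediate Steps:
$a = -2$
$a \left(-2\right) + 13 = \left(-2\right) \left(-2\right) + 13 = 4 + 13 = 17$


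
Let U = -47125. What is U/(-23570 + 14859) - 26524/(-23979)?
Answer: 1361060939/208881069 ≈ 6.5160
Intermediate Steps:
U/(-23570 + 14859) - 26524/(-23979) = -47125/(-23570 + 14859) - 26524/(-23979) = -47125/(-8711) - 26524*(-1/23979) = -47125*(-1/8711) + 26524/23979 = 47125/8711 + 26524/23979 = 1361060939/208881069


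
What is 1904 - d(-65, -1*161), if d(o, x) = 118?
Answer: 1786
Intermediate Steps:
1904 - d(-65, -1*161) = 1904 - 1*118 = 1904 - 118 = 1786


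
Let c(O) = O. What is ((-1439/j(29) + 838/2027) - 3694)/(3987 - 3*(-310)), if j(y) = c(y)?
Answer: -73345651/96345337 ≈ -0.76128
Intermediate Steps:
j(y) = y
((-1439/j(29) + 838/2027) - 3694)/(3987 - 3*(-310)) = ((-1439/29 + 838/2027) - 3694)/(3987 - 3*(-310)) = ((-1439*1/29 + 838*(1/2027)) - 3694)/(3987 + 930) = ((-1439/29 + 838/2027) - 3694)/4917 = (-2892551/58783 - 3694)*(1/4917) = -220036953/58783*1/4917 = -73345651/96345337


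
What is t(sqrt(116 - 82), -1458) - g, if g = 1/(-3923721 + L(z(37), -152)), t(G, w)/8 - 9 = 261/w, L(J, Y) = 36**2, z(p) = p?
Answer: 92265767/1307475 ≈ 70.568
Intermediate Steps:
L(J, Y) = 1296
t(G, w) = 72 + 2088/w (t(G, w) = 72 + 8*(261/w) = 72 + 2088/w)
g = -1/3922425 (g = 1/(-3923721 + 1296) = 1/(-3922425) = -1/3922425 ≈ -2.5494e-7)
t(sqrt(116 - 82), -1458) - g = (72 + 2088/(-1458)) - 1*(-1/3922425) = (72 + 2088*(-1/1458)) + 1/3922425 = (72 - 116/81) + 1/3922425 = 5716/81 + 1/3922425 = 92265767/1307475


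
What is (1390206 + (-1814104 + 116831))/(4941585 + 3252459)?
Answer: -307067/8194044 ≈ -0.037474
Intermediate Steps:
(1390206 + (-1814104 + 116831))/(4941585 + 3252459) = (1390206 - 1697273)/8194044 = -307067*1/8194044 = -307067/8194044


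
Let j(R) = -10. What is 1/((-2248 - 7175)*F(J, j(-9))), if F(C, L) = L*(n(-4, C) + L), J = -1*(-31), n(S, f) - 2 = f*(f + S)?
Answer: 1/78116670 ≈ 1.2801e-8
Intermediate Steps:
n(S, f) = 2 + f*(S + f) (n(S, f) = 2 + f*(f + S) = 2 + f*(S + f))
J = 31
F(C, L) = L*(2 + L + C² - 4*C) (F(C, L) = L*((2 + C² - 4*C) + L) = L*(2 + L + C² - 4*C))
1/((-2248 - 7175)*F(J, j(-9))) = 1/((-2248 - 7175)*((-10*(2 - 10 + 31² - 4*31)))) = 1/((-9423)*((-10*(2 - 10 + 961 - 124)))) = -1/(9423*((-10*829))) = -1/9423/(-8290) = -1/9423*(-1/8290) = 1/78116670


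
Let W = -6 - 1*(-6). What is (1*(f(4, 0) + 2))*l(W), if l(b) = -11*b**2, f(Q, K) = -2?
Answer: 0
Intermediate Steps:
W = 0 (W = -6 + 6 = 0)
(1*(f(4, 0) + 2))*l(W) = (1*(-2 + 2))*(-11*0**2) = (1*0)*(-11*0) = 0*0 = 0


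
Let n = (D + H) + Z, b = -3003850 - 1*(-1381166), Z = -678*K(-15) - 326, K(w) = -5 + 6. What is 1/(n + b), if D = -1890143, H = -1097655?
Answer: -1/4611486 ≈ -2.1685e-7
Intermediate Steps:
K(w) = 1
Z = -1004 (Z = -678*1 - 326 = -678 - 326 = -1004)
b = -1622684 (b = -3003850 + 1381166 = -1622684)
n = -2988802 (n = (-1890143 - 1097655) - 1004 = -2987798 - 1004 = -2988802)
1/(n + b) = 1/(-2988802 - 1622684) = 1/(-4611486) = -1/4611486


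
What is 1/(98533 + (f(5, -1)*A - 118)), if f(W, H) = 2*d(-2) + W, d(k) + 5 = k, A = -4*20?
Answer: 1/99135 ≈ 1.0087e-5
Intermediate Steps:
A = -80
d(k) = -5 + k
f(W, H) = -14 + W (f(W, H) = 2*(-5 - 2) + W = 2*(-7) + W = -14 + W)
1/(98533 + (f(5, -1)*A - 118)) = 1/(98533 + ((-14 + 5)*(-80) - 118)) = 1/(98533 + (-9*(-80) - 118)) = 1/(98533 + (720 - 118)) = 1/(98533 + 602) = 1/99135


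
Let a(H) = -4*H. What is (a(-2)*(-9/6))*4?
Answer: -48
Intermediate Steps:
(a(-2)*(-9/6))*4 = ((-4*(-2))*(-9/6))*4 = (8*(-9*⅙))*4 = (8*(-3/2))*4 = -12*4 = -48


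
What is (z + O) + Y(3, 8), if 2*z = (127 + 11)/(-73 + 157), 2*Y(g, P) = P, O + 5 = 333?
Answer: 9319/28 ≈ 332.82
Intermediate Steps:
O = 328 (O = -5 + 333 = 328)
Y(g, P) = P/2
z = 23/28 (z = ((127 + 11)/(-73 + 157))/2 = (138/84)/2 = (138*(1/84))/2 = (½)*(23/14) = 23/28 ≈ 0.82143)
(z + O) + Y(3, 8) = (23/28 + 328) + (½)*8 = 9207/28 + 4 = 9319/28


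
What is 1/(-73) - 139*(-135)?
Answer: 1369844/73 ≈ 18765.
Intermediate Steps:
1/(-73) - 139*(-135) = -1/73 + 18765 = 1369844/73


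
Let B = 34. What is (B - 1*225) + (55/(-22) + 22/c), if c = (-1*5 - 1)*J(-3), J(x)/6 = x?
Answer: -5219/27 ≈ -193.30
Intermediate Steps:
J(x) = 6*x
c = 108 (c = (-1*5 - 1)*(6*(-3)) = (-5 - 1)*(-18) = -6*(-18) = 108)
(B - 1*225) + (55/(-22) + 22/c) = (34 - 1*225) + (55/(-22) + 22/108) = (34 - 225) + (55*(-1/22) + 22*(1/108)) = -191 + (-5/2 + 11/54) = -191 - 62/27 = -5219/27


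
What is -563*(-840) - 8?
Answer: 472912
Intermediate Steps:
-563*(-840) - 8 = 472920 - 8 = 472912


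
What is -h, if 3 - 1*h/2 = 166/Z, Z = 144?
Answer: -133/36 ≈ -3.6944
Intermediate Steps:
h = 133/36 (h = 6 - 332/144 = 6 - 2*83/72 = 6 - 83/36 = 133/36 ≈ 3.6944)
-h = -1*133/36 = -133/36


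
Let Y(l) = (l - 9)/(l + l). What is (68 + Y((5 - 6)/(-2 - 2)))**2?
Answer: 10201/4 ≈ 2550.3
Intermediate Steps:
Y(l) = (-9 + l)/(2*l) (Y(l) = (-9 + l)/((2*l)) = (-9 + l)*(1/(2*l)) = (-9 + l)/(2*l))
(68 + Y((5 - 6)/(-2 - 2)))**2 = (68 + (-9 + (5 - 6)/(-2 - 2))/(2*(((5 - 6)/(-2 - 2)))))**2 = (68 + (-9 - 1/(-4))/(2*((-1/(-4)))))**2 = (68 + (-9 - 1*(-1/4))/(2*((-1*(-1/4)))))**2 = (68 + (-9 + 1/4)/(2*(1/4)))**2 = (68 + (1/2)*4*(-35/4))**2 = (68 - 35/2)**2 = (101/2)**2 = 10201/4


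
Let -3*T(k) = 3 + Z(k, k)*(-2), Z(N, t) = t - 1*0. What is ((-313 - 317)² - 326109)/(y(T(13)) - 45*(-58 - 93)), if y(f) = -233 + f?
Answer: 212373/19709 ≈ 10.775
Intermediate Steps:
Z(N, t) = t (Z(N, t) = t + 0 = t)
T(k) = -1 + 2*k/3 (T(k) = -(3 + k*(-2))/3 = -(3 - 2*k)/3 = -1 + 2*k/3)
((-313 - 317)² - 326109)/(y(T(13)) - 45*(-58 - 93)) = ((-313 - 317)² - 326109)/((-233 + (-1 + (⅔)*13)) - 45*(-58 - 93)) = ((-630)² - 326109)/((-233 + (-1 + 26/3)) - 45*(-151)) = (396900 - 326109)/((-233 + 23/3) + 6795) = 70791/(-676/3 + 6795) = 70791/(19709/3) = 70791*(3/19709) = 212373/19709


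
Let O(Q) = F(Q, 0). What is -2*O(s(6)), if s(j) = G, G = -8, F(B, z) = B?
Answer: 16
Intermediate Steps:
s(j) = -8
O(Q) = Q
-2*O(s(6)) = -2*(-8) = 16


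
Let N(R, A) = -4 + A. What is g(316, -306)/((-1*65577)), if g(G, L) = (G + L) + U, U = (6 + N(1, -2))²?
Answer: -10/65577 ≈ -0.00015249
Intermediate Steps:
U = 0 (U = (6 + (-4 - 2))² = (6 - 6)² = 0² = 0)
g(G, L) = G + L (g(G, L) = (G + L) + 0 = G + L)
g(316, -306)/((-1*65577)) = (316 - 306)/((-1*65577)) = 10/(-65577) = 10*(-1/65577) = -10/65577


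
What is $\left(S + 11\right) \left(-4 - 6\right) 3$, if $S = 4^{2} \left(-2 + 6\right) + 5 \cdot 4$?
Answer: $-2850$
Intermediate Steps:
$S = 84$ ($S = 16 \cdot 4 + 20 = 64 + 20 = 84$)
$\left(S + 11\right) \left(-4 - 6\right) 3 = \left(84 + 11\right) \left(-4 - 6\right) 3 = 95 \left(\left(-10\right) 3\right) = 95 \left(-30\right) = -2850$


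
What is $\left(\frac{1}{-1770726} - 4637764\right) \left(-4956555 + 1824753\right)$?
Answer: $\frac{4286502249952340055}{295121} \approx 1.4525 \cdot 10^{13}$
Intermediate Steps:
$\left(\frac{1}{-1770726} - 4637764\right) \left(-4956555 + 1824753\right) = \left(- \frac{1}{1770726} - 4637764\right) \left(-3131802\right) = \left(- \frac{8212209296665}{1770726}\right) \left(-3131802\right) = \frac{4286502249952340055}{295121}$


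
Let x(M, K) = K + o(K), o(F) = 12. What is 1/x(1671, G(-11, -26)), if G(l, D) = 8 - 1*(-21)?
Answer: 1/41 ≈ 0.024390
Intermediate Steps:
G(l, D) = 29 (G(l, D) = 8 + 21 = 29)
x(M, K) = 12 + K (x(M, K) = K + 12 = 12 + K)
1/x(1671, G(-11, -26)) = 1/(12 + 29) = 1/41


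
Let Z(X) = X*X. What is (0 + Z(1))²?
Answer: 1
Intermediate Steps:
Z(X) = X²
(0 + Z(1))² = (0 + 1²)² = (0 + 1)² = 1² = 1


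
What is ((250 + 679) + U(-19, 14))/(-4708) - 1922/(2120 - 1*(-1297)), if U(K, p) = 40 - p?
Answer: -12312011/16087236 ≈ -0.76533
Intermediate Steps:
((250 + 679) + U(-19, 14))/(-4708) - 1922/(2120 - 1*(-1297)) = ((250 + 679) + (40 - 1*14))/(-4708) - 1922/(2120 - 1*(-1297)) = (929 + (40 - 14))*(-1/4708) - 1922/(2120 + 1297) = (929 + 26)*(-1/4708) - 1922/3417 = 955*(-1/4708) - 1922*1/3417 = -955/4708 - 1922/3417 = -12312011/16087236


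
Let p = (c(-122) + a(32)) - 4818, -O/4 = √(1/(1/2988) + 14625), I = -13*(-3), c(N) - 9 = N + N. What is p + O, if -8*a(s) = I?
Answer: -40463/8 - 12*√1957 ≈ -5588.7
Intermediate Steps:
c(N) = 9 + 2*N (c(N) = 9 + (N + N) = 9 + 2*N)
I = 39
a(s) = -39/8 (a(s) = -⅛*39 = -39/8)
O = -12*√1957 (O = -4*√(1/(1/2988) + 14625) = -4*√(2988 + 14625) = -12*√1957 ≈ -530.86)
p = -40463/8 (p = ((9 + 2*(-122)) - 39/8) - 4818 = ((9 - 244) - 39/8) - 4818 = (-235 - 39/8) - 4818 = -1919/8 - 4818 = -40463/8 ≈ -5057.9)
p + O = -40463/8 - 12*√1957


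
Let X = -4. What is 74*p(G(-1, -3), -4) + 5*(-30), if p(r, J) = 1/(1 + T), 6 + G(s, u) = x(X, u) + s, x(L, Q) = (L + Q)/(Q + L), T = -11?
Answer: -787/5 ≈ -157.40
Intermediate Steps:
x(L, Q) = 1 (x(L, Q) = (L + Q)/(L + Q) = 1)
G(s, u) = -5 + s (G(s, u) = -6 + (1 + s) = -5 + s)
p(r, J) = -1/10 (p(r, J) = 1/(1 - 11) = 1/(-10) = -1/10)
74*p(G(-1, -3), -4) + 5*(-30) = 74*(-1/10) + 5*(-30) = -37/5 - 150 = -787/5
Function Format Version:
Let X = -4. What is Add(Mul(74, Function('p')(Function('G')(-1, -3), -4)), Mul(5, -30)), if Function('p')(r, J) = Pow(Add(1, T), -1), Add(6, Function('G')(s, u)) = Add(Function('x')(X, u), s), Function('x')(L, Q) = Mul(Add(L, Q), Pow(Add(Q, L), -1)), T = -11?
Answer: Rational(-787, 5) ≈ -157.40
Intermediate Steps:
Function('x')(L, Q) = 1 (Function('x')(L, Q) = Mul(Add(L, Q), Pow(Add(L, Q), -1)) = 1)
Function('G')(s, u) = Add(-5, s) (Function('G')(s, u) = Add(-6, Add(1, s)) = Add(-5, s))
Function('p')(r, J) = Rational(-1, 10) (Function('p')(r, J) = Pow(Add(1, -11), -1) = Pow(-10, -1) = Rational(-1, 10))
Add(Mul(74, Function('p')(Function('G')(-1, -3), -4)), Mul(5, -30)) = Add(Mul(74, Rational(-1, 10)), Mul(5, -30)) = Add(Rational(-37, 5), -150) = Rational(-787, 5)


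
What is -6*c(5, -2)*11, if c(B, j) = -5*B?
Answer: 1650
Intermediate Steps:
-6*c(5, -2)*11 = -(-30)*5*11 = -6*(-25)*11 = 150*11 = 1650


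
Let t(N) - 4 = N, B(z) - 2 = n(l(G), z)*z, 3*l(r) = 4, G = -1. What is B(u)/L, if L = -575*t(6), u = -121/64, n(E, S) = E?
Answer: 1/11040 ≈ 9.0580e-5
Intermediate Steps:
l(r) = 4/3 (l(r) = (⅓)*4 = 4/3)
u = -121/64 (u = -121*1/64 = -121/64 ≈ -1.8906)
B(z) = 2 + 4*z/3
t(N) = 4 + N
L = -5750 (L = -575*(4 + 6) = -575*10 = -5750)
B(u)/L = (2 + (4/3)*(-121/64))/(-5750) = (2 - 121/48)*(-1/5750) = -25/48*(-1/5750) = 1/11040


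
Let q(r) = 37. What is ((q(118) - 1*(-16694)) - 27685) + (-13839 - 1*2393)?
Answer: -27186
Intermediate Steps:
((q(118) - 1*(-16694)) - 27685) + (-13839 - 1*2393) = ((37 - 1*(-16694)) - 27685) + (-13839 - 1*2393) = ((37 + 16694) - 27685) + (-13839 - 2393) = (16731 - 27685) - 16232 = -10954 - 16232 = -27186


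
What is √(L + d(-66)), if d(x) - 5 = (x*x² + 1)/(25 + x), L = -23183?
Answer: I*√27174923/41 ≈ 127.15*I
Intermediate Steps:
d(x) = 5 + (1 + x³)/(25 + x) (d(x) = 5 + (x*x² + 1)/(25 + x) = 5 + (x³ + 1)/(25 + x) = 5 + (1 + x³)/(25 + x))
√(L + d(-66)) = √(-23183 + (126 + (-66)³ + 5*(-66))/(25 - 66)) = √(-23183 + (126 - 287496 - 330)/(-41)) = √(-23183 - 1/41*(-287700)) = √(-23183 + 287700/41) = √(-662803/41) = I*√27174923/41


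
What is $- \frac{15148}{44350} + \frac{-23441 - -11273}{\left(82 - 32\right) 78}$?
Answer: $- \frac{15352}{4435} \approx -3.4616$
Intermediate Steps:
$- \frac{15148}{44350} + \frac{-23441 - -11273}{\left(82 - 32\right) 78} = \left(-15148\right) \frac{1}{44350} + \frac{-23441 + 11273}{50 \cdot 78} = - \frac{7574}{22175} - \frac{12168}{3900} = - \frac{7574}{22175} - \frac{78}{25} = - \frac{15352}{4435}$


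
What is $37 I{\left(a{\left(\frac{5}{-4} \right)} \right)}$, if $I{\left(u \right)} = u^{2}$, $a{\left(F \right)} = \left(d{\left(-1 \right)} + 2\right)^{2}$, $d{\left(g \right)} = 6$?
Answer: $151552$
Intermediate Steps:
$a{\left(F \right)} = 64$ ($a{\left(F \right)} = \left(6 + 2\right)^{2} = 8^{2} = 64$)
$37 I{\left(a{\left(\frac{5}{-4} \right)} \right)} = 37 \cdot 64^{2} = 37 \cdot 4096 = 151552$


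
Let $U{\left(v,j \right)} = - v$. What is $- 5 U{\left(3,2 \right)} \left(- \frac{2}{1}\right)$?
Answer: $-30$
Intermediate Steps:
$- 5 U{\left(3,2 \right)} \left(- \frac{2}{1}\right) = - 5 \left(\left(-1\right) 3\right) \left(- \frac{2}{1}\right) = \left(-5\right) \left(-3\right) \left(\left(-2\right) 1\right) = 15 \left(-2\right) = -30$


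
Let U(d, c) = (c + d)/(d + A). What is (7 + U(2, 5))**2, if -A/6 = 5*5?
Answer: 1058841/21904 ≈ 48.340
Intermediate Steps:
A = -150 (A = -30*5 = -6*25 = -150)
U(d, c) = (c + d)/(-150 + d) (U(d, c) = (c + d)/(d - 150) = (c + d)/(-150 + d))
(7 + U(2, 5))**2 = (7 + (5 + 2)/(-150 + 2))**2 = (7 + 7/(-148))**2 = (7 - 1/148*7)**2 = (7 - 7/148)**2 = (1029/148)**2 = 1058841/21904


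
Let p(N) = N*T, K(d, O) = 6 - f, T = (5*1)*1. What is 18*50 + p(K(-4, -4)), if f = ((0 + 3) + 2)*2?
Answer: 880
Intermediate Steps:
f = 10 (f = (3 + 2)*2 = 5*2 = 10)
T = 5 (T = 5*1 = 5)
K(d, O) = -4 (K(d, O) = 6 - 1*10 = 6 - 10 = -4)
p(N) = 5*N (p(N) = N*5 = 5*N)
18*50 + p(K(-4, -4)) = 18*50 + 5*(-4) = 900 - 20 = 880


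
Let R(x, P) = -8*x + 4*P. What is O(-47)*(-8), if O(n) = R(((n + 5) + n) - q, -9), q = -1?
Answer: -5344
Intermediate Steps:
O(n) = -84 - 16*n (O(n) = -8*(((n + 5) + n) - 1*(-1)) + 4*(-9) = -8*(((5 + n) + n) + 1) - 36 = -8*((5 + 2*n) + 1) - 36 = -8*(6 + 2*n) - 36 = (-48 - 16*n) - 36 = -84 - 16*n)
O(-47)*(-8) = (-84 - 16*(-47))*(-8) = (-84 + 752)*(-8) = 668*(-8) = -5344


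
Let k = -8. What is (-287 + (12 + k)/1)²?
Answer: 80089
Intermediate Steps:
(-287 + (12 + k)/1)² = (-287 + (12 - 8)/1)² = (-287 + 1*4)² = (-287 + 4)² = (-283)² = 80089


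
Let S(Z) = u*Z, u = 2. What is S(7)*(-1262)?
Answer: -17668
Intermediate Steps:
S(Z) = 2*Z
S(7)*(-1262) = (2*7)*(-1262) = 14*(-1262) = -17668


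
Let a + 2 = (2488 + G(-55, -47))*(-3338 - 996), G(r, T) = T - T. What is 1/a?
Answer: -1/10782994 ≈ -9.2739e-8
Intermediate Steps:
G(r, T) = 0
a = -10782994 (a = -2 + (2488 + 0)*(-3338 - 996) = -2 + 2488*(-4334) = -2 - 10782992 = -10782994)
1/a = 1/(-10782994) = -1/10782994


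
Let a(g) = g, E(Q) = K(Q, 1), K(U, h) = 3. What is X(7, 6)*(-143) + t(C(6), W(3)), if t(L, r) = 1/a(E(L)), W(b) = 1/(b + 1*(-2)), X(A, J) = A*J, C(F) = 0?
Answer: -18017/3 ≈ -6005.7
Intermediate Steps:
E(Q) = 3
W(b) = 1/(-2 + b) (W(b) = 1/(b - 2) = 1/(-2 + b))
t(L, r) = ⅓ (t(L, r) = 1/3 = ⅓)
X(7, 6)*(-143) + t(C(6), W(3)) = (7*6)*(-143) + ⅓ = 42*(-143) + ⅓ = -6006 + ⅓ = -18017/3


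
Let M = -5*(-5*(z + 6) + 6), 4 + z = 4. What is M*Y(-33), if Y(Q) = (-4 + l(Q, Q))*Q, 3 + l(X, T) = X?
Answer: 158400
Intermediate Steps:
z = 0 (z = -4 + 4 = 0)
l(X, T) = -3 + X
Y(Q) = Q*(-7 + Q) (Y(Q) = (-4 + (-3 + Q))*Q = (-7 + Q)*Q = Q*(-7 + Q))
M = 120 (M = -5*(-5*(0 + 6) + 6) = -5*(-5*6 + 6) = -5*(-30 + 6) = -5*(-24) = 120)
M*Y(-33) = 120*(-33*(-7 - 33)) = 120*(-33*(-40)) = 120*1320 = 158400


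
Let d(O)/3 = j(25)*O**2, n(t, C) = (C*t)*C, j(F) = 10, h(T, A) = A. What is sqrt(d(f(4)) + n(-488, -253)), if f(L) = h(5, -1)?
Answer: I*sqrt(31236362) ≈ 5589.0*I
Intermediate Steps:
n(t, C) = t*C**2
f(L) = -1
d(O) = 30*O**2 (d(O) = 3*(10*O**2) = 30*O**2)
sqrt(d(f(4)) + n(-488, -253)) = sqrt(30*(-1)**2 - 488*(-253)**2) = sqrt(30*1 - 488*64009) = sqrt(30 - 31236392) = sqrt(-31236362) = I*sqrt(31236362)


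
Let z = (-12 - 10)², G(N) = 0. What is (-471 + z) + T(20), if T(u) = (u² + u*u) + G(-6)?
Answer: 813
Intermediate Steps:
T(u) = 2*u² (T(u) = (u² + u*u) + 0 = (u² + u²) + 0 = 2*u² + 0 = 2*u²)
z = 484 (z = (-22)² = 484)
(-471 + z) + T(20) = (-471 + 484) + 2*20² = 13 + 2*400 = 13 + 800 = 813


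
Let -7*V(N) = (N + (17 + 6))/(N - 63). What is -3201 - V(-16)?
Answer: -252880/79 ≈ -3201.0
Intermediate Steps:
V(N) = -(23 + N)/(7*(-63 + N)) (V(N) = -(N + (17 + 6))/(7*(N - 63)) = -(N + 23)/(7*(-63 + N)) = -(23 + N)/(7*(-63 + N)))
-3201 - V(-16) = -3201 - (-23 - 1*(-16))/(7*(-63 - 16)) = -3201 - (-23 + 16)/(7*(-79)) = -3201 - (-1)*(-7)/(7*79) = -3201 - 1*1/79 = -3201 - 1/79 = -252880/79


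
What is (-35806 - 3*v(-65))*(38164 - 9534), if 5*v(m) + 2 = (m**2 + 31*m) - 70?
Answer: -1061852344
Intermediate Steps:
v(m) = -72/5 + m**2/5 + 31*m/5 (v(m) = -2/5 + ((m**2 + 31*m) - 70)/5 = -2/5 + (-70 + m**2 + 31*m)/5 = -2/5 + (-14 + m**2/5 + 31*m/5) = -72/5 + m**2/5 + 31*m/5)
(-35806 - 3*v(-65))*(38164 - 9534) = (-35806 - 3*(-72/5 + (1/5)*(-65)**2 + (31/5)*(-65)))*(38164 - 9534) = (-35806 - 3*(-72/5 + (1/5)*4225 - 403))*28630 = (-35806 - 3*(-72/5 + 845 - 403))*28630 = (-35806 - 3*2138/5)*28630 = (-35806 - 6414/5)*28630 = -185444/5*28630 = -1061852344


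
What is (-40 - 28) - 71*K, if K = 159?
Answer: -11357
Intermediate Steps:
(-40 - 28) - 71*K = (-40 - 28) - 71*159 = -68 - 11289 = -11357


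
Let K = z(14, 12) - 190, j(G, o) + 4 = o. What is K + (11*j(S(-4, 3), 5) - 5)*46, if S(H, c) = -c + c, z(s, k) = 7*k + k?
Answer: 182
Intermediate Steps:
z(s, k) = 8*k
S(H, c) = 0
j(G, o) = -4 + o
K = -94 (K = 8*12 - 190 = 96 - 190 = -94)
K + (11*j(S(-4, 3), 5) - 5)*46 = -94 + (11*(-4 + 5) - 5)*46 = -94 + (11*1 - 5)*46 = -94 + (11 - 5)*46 = -94 + 6*46 = -94 + 276 = 182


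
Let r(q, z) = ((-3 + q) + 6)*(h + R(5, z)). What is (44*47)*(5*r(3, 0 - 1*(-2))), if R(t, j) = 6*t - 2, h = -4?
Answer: 1488960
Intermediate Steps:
R(t, j) = -2 + 6*t
r(q, z) = 72 + 24*q (r(q, z) = ((-3 + q) + 6)*(-4 + (-2 + 6*5)) = (3 + q)*(-4 + (-2 + 30)) = (3 + q)*(-4 + 28) = (3 + q)*24 = 72 + 24*q)
(44*47)*(5*r(3, 0 - 1*(-2))) = (44*47)*(5*(72 + 24*3)) = 2068*(5*(72 + 72)) = 2068*(5*144) = 2068*720 = 1488960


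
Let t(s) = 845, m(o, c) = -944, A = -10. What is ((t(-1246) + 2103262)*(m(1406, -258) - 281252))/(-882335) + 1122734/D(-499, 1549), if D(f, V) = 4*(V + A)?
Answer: 1828121155827761/2715827130 ≈ 6.7314e+5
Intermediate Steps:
D(f, V) = -40 + 4*V (D(f, V) = 4*(V - 10) = 4*(-10 + V) = -40 + 4*V)
((t(-1246) + 2103262)*(m(1406, -258) - 281252))/(-882335) + 1122734/D(-499, 1549) = ((845 + 2103262)*(-944 - 281252))/(-882335) + 1122734/(-40 + 4*1549) = (2104107*(-282196))*(-1/882335) + 1122734/(-40 + 6196) = -593770578972*(-1/882335) + 1122734/6156 = 593770578972/882335 + 1122734*(1/6156) = 593770578972/882335 + 561367/3078 = 1828121155827761/2715827130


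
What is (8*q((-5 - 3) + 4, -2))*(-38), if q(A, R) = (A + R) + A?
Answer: 3040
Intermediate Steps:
q(A, R) = R + 2*A
(8*q((-5 - 3) + 4, -2))*(-38) = (8*(-2 + 2*((-5 - 3) + 4)))*(-38) = (8*(-2 + 2*(-8 + 4)))*(-38) = (8*(-2 + 2*(-4)))*(-38) = (8*(-2 - 8))*(-38) = (8*(-10))*(-38) = -80*(-38) = 3040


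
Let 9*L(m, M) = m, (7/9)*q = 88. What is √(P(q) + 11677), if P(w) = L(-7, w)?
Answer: √105086/3 ≈ 108.06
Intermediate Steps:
q = 792/7 (q = (9/7)*88 = 792/7 ≈ 113.14)
L(m, M) = m/9
P(w) = -7/9 (P(w) = (⅑)*(-7) = -7/9)
√(P(q) + 11677) = √(-7/9 + 11677) = √(105086/9) = √105086/3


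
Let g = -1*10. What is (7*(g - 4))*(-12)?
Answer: 1176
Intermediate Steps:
g = -10
(7*(g - 4))*(-12) = (7*(-10 - 4))*(-12) = (7*(-14))*(-12) = -98*(-12) = 1176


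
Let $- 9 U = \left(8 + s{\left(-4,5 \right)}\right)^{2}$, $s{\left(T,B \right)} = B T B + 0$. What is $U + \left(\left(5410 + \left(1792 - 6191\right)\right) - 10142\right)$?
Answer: $- \frac{90643}{9} \approx -10071.0$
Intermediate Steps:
$s{\left(T,B \right)} = T B^{2}$ ($s{\left(T,B \right)} = T B^{2} + 0 = T B^{2}$)
$U = - \frac{8464}{9}$ ($U = - \frac{\left(8 - 4 \cdot 5^{2}\right)^{2}}{9} = - \frac{\left(8 - 100\right)^{2}}{9} = - \frac{\left(-92\right)^{2}}{9} = \left(- \frac{1}{9}\right) 8464 = - \frac{8464}{9} \approx -940.44$)
$U + \left(\left(5410 + \left(1792 - 6191\right)\right) - 10142\right) = - \frac{8464}{9} + \left(\left(5410 + \left(1792 - 6191\right)\right) - 10142\right) = - \frac{8464}{9} + \left(\left(5410 - 4399\right) - 10142\right) = - \frac{8464}{9} + \left(1011 - 10142\right) = - \frac{8464}{9} - 9131 = - \frac{90643}{9}$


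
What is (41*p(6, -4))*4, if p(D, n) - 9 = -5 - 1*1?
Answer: 492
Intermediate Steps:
p(D, n) = 3 (p(D, n) = 9 + (-5 - 1*1) = 9 + (-5 - 1) = 9 - 6 = 3)
(41*p(6, -4))*4 = (41*3)*4 = 123*4 = 492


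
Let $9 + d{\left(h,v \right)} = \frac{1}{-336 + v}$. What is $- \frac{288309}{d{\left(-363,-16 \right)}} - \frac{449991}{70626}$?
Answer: $\frac{2388679067763}{74604598} \approx 32018.0$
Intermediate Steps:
$d{\left(h,v \right)} = -9 + \frac{1}{-336 + v}$
$- \frac{288309}{d{\left(-363,-16 \right)}} - \frac{449991}{70626} = - \frac{288309}{\frac{1}{-336 - 16} \left(3025 - -144\right)} - \frac{449991}{70626} = - \frac{288309}{\frac{1}{-352} \left(3025 + 144\right)} - \frac{149997}{23542} = - \frac{288309}{\left(- \frac{1}{352}\right) 3169} - \frac{149997}{23542} = - \frac{288309}{- \frac{3169}{352}} - \frac{149997}{23542} = \left(-288309\right) \left(- \frac{352}{3169}\right) - \frac{149997}{23542} = \frac{101484768}{3169} - \frac{149997}{23542} = \frac{2388679067763}{74604598}$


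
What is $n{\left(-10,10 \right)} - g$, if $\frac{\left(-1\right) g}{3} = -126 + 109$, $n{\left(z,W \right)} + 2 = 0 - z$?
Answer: $-43$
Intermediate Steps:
$n{\left(z,W \right)} = -2 - z$ ($n{\left(z,W \right)} = -2 + \left(0 - z\right) = -2 - z$)
$g = 51$ ($g = - 3 \left(-126 + 109\right) = \left(-3\right) \left(-17\right) = 51$)
$n{\left(-10,10 \right)} - g = \left(-2 - -10\right) - 51 = \left(-2 + 10\right) - 51 = 8 - 51 = -43$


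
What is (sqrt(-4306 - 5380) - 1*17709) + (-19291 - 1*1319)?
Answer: -38319 + I*sqrt(9686) ≈ -38319.0 + 98.417*I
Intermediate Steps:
(sqrt(-4306 - 5380) - 1*17709) + (-19291 - 1*1319) = (sqrt(-9686) - 17709) + (-19291 - 1319) = (I*sqrt(9686) - 17709) - 20610 = (-17709 + I*sqrt(9686)) - 20610 = -38319 + I*sqrt(9686)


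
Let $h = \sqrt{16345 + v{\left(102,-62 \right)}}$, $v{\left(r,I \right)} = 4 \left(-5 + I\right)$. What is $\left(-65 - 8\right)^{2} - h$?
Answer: $5329 - \sqrt{16077} \approx 5202.2$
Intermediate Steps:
$v{\left(r,I \right)} = -20 + 4 I$
$h = \sqrt{16077}$ ($h = \sqrt{16345 + \left(-20 + 4 \left(-62\right)\right)} = \sqrt{16345 - 268} = \sqrt{16077} \approx 126.8$)
$\left(-65 - 8\right)^{2} - h = \left(-65 - 8\right)^{2} - \sqrt{16077} = \left(-73\right)^{2} - \sqrt{16077} = 5329 - \sqrt{16077}$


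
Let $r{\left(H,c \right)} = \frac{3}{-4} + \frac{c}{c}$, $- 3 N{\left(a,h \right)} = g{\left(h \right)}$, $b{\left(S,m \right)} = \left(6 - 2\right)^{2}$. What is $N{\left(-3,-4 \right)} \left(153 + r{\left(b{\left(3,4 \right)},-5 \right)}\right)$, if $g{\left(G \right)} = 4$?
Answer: $- \frac{613}{3} \approx -204.33$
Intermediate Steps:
$b{\left(S,m \right)} = 16$ ($b{\left(S,m \right)} = 4^{2} = 16$)
$N{\left(a,h \right)} = - \frac{4}{3}$ ($N{\left(a,h \right)} = \left(- \frac{1}{3}\right) 4 = - \frac{4}{3}$)
$r{\left(H,c \right)} = \frac{1}{4}$ ($r{\left(H,c \right)} = 3 \left(- \frac{1}{4}\right) + 1 = - \frac{3}{4} + 1 = \frac{1}{4}$)
$N{\left(-3,-4 \right)} \left(153 + r{\left(b{\left(3,4 \right)},-5 \right)}\right) = - \frac{4 \left(153 + \frac{1}{4}\right)}{3} = \left(- \frac{4}{3}\right) \frac{613}{4} = - \frac{613}{3}$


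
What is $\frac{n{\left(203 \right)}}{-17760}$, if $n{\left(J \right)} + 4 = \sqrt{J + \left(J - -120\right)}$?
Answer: $\frac{1}{4440} - \frac{\sqrt{526}}{17760} \approx -0.0010661$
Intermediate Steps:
$n{\left(J \right)} = -4 + \sqrt{120 + 2 J}$ ($n{\left(J \right)} = -4 + \sqrt{J + \left(J - -120\right)} = -4 + \sqrt{J + \left(J + 120\right)} = -4 + \sqrt{J + \left(120 + J\right)} = -4 + \sqrt{120 + 2 J}$)
$\frac{n{\left(203 \right)}}{-17760} = \frac{-4 + \sqrt{120 + 2 \cdot 203}}{-17760} = \left(-4 + \sqrt{120 + 406}\right) \left(- \frac{1}{17760}\right) = \left(-4 + \sqrt{526}\right) \left(- \frac{1}{17760}\right) = \frac{1}{4440} - \frac{\sqrt{526}}{17760}$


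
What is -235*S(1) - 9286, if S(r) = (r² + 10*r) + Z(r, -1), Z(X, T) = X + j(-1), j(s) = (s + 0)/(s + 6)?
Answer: -12059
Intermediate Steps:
j(s) = s/(6 + s)
Z(X, T) = -⅕ + X (Z(X, T) = X - 1/(6 - 1) = X - 1/5 = X - 1*⅕ = X - ⅕ = -⅕ + X)
S(r) = -⅕ + r² + 11*r (S(r) = (r² + 10*r) + (-⅕ + r) = -⅕ + r² + 11*r)
-235*S(1) - 9286 = -235*(-⅕ + 1² + 11*1) - 9286 = -235*(-⅕ + 1 + 11) - 9286 = -235*59/5 - 9286 = -2773 - 9286 = -12059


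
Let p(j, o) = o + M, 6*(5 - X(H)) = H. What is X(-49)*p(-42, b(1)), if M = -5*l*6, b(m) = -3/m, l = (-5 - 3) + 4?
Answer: 3081/2 ≈ 1540.5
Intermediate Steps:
X(H) = 5 - H/6
l = -4 (l = -8 + 4 = -4)
M = 120 (M = -5*(-4)*6 = 20*6 = 120)
p(j, o) = 120 + o (p(j, o) = o + 120 = 120 + o)
X(-49)*p(-42, b(1)) = (5 - ⅙*(-49))*(120 - 3/1) = (5 + 49/6)*(120 - 3*1) = 79*(120 - 3)/6 = (79/6)*117 = 3081/2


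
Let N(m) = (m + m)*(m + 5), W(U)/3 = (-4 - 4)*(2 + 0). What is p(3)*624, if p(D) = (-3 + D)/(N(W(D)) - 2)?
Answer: 0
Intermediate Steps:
W(U) = -48 (W(U) = 3*((-4 - 4)*(2 + 0)) = 3*(-8*2) = 3*(-16) = -48)
N(m) = 2*m*(5 + m) (N(m) = (2*m)*(5 + m) = 2*m*(5 + m))
p(D) = -3/4126 + D/4126 (p(D) = (-3 + D)/(2*(-48)*(5 - 48) - 2) = (-3 + D)/(2*(-48)*(-43) - 2) = (-3 + D)/(4128 - 2) = (-3 + D)/4126 = (-3 + D)*(1/4126) = -3/4126 + D/4126)
p(3)*624 = (-3/4126 + (1/4126)*3)*624 = (-3/4126 + 3/4126)*624 = 0*624 = 0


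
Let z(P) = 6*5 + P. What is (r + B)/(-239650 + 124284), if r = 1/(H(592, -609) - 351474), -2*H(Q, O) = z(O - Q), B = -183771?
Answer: 128966261069/80961205382 ≈ 1.5929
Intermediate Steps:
z(P) = 30 + P
H(Q, O) = -15 + Q/2 - O/2 (H(Q, O) = -(30 + (O - Q))/2 = -(30 + O - Q)/2 = -15 + Q/2 - O/2)
r = -2/701777 (r = 1/((-15 + (½)*592 - ½*(-609)) - 351474) = 1/((-15 + 296 + 609/2) - 351474) = 1/(1171/2 - 351474) = 1/(-701777/2) = -2/701777 ≈ -2.8499e-6)
(r + B)/(-239650 + 124284) = (-2/701777 - 183771)/(-239650 + 124284) = -128966261069/701777/(-115366) = -128966261069/701777*(-1/115366) = 128966261069/80961205382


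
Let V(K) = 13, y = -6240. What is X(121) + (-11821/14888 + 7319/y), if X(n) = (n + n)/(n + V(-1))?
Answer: -9632321/59849760 ≈ -0.16094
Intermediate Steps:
X(n) = 2*n/(13 + n) (X(n) = (n + n)/(n + 13) = (2*n)/(13 + n) = 2*n/(13 + n))
X(121) + (-11821/14888 + 7319/y) = 2*121/(13 + 121) + (-11821/14888 + 7319/(-6240)) = 2*121/134 + (-11821*1/14888 + 7319*(-1/6240)) = 2*121*(1/134) + (-11821/14888 - 563/480) = 121/67 - 1757003/893280 = -9632321/59849760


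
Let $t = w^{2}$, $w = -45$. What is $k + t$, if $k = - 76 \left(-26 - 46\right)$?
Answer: $7497$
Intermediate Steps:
$k = 5472$ ($k = \left(-76\right) \left(-72\right) = 5472$)
$t = 2025$ ($t = \left(-45\right)^{2} = 2025$)
$k + t = 5472 + 2025 = 7497$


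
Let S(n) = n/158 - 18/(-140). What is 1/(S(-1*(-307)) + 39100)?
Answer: 2765/108117228 ≈ 2.5574e-5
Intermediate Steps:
S(n) = 9/70 + n/158 (S(n) = n*(1/158) - 18*(-1/140) = n/158 + 9/70 = 9/70 + n/158)
1/(S(-1*(-307)) + 39100) = 1/((9/70 + (-1*(-307))/158) + 39100) = 1/((9/70 + (1/158)*307) + 39100) = 1/((9/70 + 307/158) + 39100) = 1/(5728/2765 + 39100) = 1/(108117228/2765) = 2765/108117228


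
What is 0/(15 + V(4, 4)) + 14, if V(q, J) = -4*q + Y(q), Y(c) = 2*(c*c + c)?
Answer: 14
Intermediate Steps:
Y(c) = 2*c + 2*c² (Y(c) = 2*(c² + c) = 2*(c + c²) = 2*c + 2*c²)
V(q, J) = -4*q + 2*q*(1 + q)
0/(15 + V(4, 4)) + 14 = 0/(15 + 2*4*(-1 + 4)) + 14 = 0/(15 + 2*4*3) + 14 = 0/(15 + 24) + 14 = 0/39 + 14 = 0*(1/39) + 14 = 0 + 14 = 14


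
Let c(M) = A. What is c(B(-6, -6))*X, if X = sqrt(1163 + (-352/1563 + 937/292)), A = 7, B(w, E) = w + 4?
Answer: 7*sqrt(60717816509205)/228198 ≈ 239.03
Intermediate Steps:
B(w, E) = 4 + w
c(M) = 7
X = sqrt(60717816509205)/228198 (X = sqrt(1163 + (-352*1/1563 + 937*(1/292))) = sqrt(1163 + (-352/1563 + 937/292)) = sqrt(1163 + 1361747/456396) = sqrt(532150295/456396) = sqrt(60717816509205)/228198 ≈ 34.146)
c(B(-6, -6))*X = 7*(sqrt(60717816509205)/228198) = 7*sqrt(60717816509205)/228198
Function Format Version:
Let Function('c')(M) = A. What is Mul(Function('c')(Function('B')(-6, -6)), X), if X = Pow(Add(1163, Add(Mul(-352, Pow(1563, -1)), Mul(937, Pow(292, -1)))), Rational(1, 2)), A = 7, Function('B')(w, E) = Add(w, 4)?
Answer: Mul(Rational(7, 228198), Pow(60717816509205, Rational(1, 2))) ≈ 239.03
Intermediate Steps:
Function('B')(w, E) = Add(4, w)
Function('c')(M) = 7
X = Mul(Rational(1, 228198), Pow(60717816509205, Rational(1, 2))) (X = Pow(Add(1163, Add(Mul(-352, Rational(1, 1563)), Mul(937, Rational(1, 292)))), Rational(1, 2)) = Pow(Add(1163, Add(Rational(-352, 1563), Rational(937, 292))), Rational(1, 2)) = Pow(Add(1163, Rational(1361747, 456396)), Rational(1, 2)) = Pow(Rational(532150295, 456396), Rational(1, 2)) = Mul(Rational(1, 228198), Pow(60717816509205, Rational(1, 2))) ≈ 34.146)
Mul(Function('c')(Function('B')(-6, -6)), X) = Mul(7, Mul(Rational(1, 228198), Pow(60717816509205, Rational(1, 2)))) = Mul(Rational(7, 228198), Pow(60717816509205, Rational(1, 2)))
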